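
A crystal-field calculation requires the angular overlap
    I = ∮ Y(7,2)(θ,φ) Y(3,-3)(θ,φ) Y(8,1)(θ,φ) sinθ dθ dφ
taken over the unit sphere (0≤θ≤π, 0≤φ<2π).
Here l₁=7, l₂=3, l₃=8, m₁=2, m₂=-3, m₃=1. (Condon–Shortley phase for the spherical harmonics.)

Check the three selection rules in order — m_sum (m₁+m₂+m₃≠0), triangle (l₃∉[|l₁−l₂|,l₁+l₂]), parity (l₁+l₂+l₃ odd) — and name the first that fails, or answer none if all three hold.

Σmᵢ = 0  ✓
l₃∈[|l₁−l₂|,l₁+l₂]=[4,10], have l₃=8  ✓
Σlᵢ = 18 ⇒ even  ✓

none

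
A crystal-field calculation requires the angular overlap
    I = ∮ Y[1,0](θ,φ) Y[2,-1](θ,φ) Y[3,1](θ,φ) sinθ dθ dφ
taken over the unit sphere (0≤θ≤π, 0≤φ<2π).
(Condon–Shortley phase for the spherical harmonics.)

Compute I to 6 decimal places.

Rules hold: Σm=0, L=6 even, 1≤3≤3.
N = 3·5·7 = 105
Δ = 0!·2!·4!/7! = 1/105
Racah Σ t=0..0: t=0:+1/4 = 1/4
⇒ 3j(1 2 3; 0 0 0)² = 3/35, sgn -1
Racah Σ t=0..0: t=0:+1/6 = 1/6
⇒ 3j(1 2 3; 0 -1 1)² = 8/105, sgn +1
4πI² = N·(3j₀)²·(3jₘ)² = 24/35
I = -1·√(0.685714/4π) = -0.23359668

-0.233597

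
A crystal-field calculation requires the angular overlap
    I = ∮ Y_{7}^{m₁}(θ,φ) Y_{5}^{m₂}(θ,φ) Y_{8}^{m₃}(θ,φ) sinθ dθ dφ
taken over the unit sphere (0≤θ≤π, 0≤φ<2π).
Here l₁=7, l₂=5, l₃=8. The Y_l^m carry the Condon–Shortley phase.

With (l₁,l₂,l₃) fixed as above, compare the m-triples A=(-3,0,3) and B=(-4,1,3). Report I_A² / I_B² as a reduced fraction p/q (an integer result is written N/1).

Same 7,5,8: normalisation and zero-m 3j drop out of the ratio.
A: Δ: 4! 10! 6! / 21! → 1/814773960; sum: t=0:+1/10450944000 t=1:−1/104509440 t=2:+1/11612160 t=3:−1/8709120 t=4:+1/49766400 = -1/55296000; 3j²(7 5 8; -3 0 3) = Δ·Π!·Σ² = 81/33592  (sign +1)
B: Δ: 4! 10! 6! / 21! → 1/814773960; sum: t=1:−1/2612736000 t=2:+1/69672960 t=3:−1/17418240 t=4:+1/34836480 = -11/746496000; 3j²(7 5 8; -4 1 3) = Δ·Π!·Σ² = 1331/251940  (sign +1)
I_A²/I_B² = (81/33592)/(1331/251940) = 1215/2662

1215/2662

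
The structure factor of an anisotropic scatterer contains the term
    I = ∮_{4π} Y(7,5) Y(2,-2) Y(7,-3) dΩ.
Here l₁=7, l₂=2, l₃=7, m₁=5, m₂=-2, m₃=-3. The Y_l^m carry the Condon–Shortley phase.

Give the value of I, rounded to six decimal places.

0.139127

Checks pass: Σm=0; 16 even; l₃=7∈[5,9].
(2·7+1)(2·2+1)(2·7+1) = 1125
Δ: 2! 12! 2! / 17! → 1/185640
sum: t=0:+1/2419200 t=1:−1/518400 t=2:+1/2419200 = -1/907200
3j²(7 2 7; 0 0 0) = Δ·Π!·Σ² = 56/3315  (sign +1)
sum: t=0:+1/29030400 = 1/29030400
3j²(7 2 7; 5 -2 -3) = Δ·Π!·Σ² = 99/7735  (sign +1)
combine: 4πI² = 1125·56/3315·99/7735 = 11880/48841
take √, sign +1: I = 0.13912687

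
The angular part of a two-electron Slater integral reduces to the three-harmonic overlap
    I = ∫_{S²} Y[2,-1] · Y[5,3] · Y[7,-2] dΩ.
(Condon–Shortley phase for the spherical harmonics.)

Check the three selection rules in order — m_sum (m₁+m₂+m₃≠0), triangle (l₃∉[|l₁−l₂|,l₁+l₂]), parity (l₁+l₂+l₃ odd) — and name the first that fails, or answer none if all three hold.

azimuthal sum: -1 + 3 − 2 = 0  ✓
3 ≤ 7 ≤ 7 (triangle on l)  ✓
L = 2 + 5 + 7 = 14 (even)  ✓

none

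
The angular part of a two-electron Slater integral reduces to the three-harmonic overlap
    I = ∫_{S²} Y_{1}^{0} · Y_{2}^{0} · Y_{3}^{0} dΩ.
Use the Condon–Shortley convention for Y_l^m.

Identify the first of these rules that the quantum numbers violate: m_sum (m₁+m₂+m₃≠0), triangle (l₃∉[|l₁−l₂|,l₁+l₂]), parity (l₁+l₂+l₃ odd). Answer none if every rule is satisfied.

m₁+m₂+m₃ = 0 + 0 + 0 = 0  ✓
triangle: |1−2|=1 ≤ l₃=3 ≤ 1+2=3  ✓
parity: l₁+l₂+l₃ = 6 is even  ✓

none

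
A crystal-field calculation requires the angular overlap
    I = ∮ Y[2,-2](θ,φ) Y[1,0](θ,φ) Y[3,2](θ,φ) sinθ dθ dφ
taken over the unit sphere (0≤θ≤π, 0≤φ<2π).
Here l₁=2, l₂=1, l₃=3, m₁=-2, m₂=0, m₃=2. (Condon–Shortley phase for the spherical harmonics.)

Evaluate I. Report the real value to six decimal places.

m-sum 0 ✓  L=6 even ✓  1≤3≤3 ✓
Π(2lᵢ+1) = 5×3×7 = 105
triangle coeff Δ(2,1,3) = 1/105
Σ_t [0,0]: t=0:+1/4 = 1/4
(3j)²=3/35 [(2 1 3; 0 0 0)], sign=-1
Σ_t [0,0]: t=0:+1/24 = 1/24
(3j)²=1/21 [(2 1 3; -2 0 2)], sign=-1
⇒ 4πI² = 3/7
I = (+1)√(3/7/(4π)) = 0.18467439

0.184674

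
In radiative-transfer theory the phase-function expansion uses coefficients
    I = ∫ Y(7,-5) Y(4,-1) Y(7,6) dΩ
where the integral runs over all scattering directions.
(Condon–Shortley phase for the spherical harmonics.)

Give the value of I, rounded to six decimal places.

Checks pass: Σm=0; 18 even; l₃=7∈[3,11].
(2·7+1)(2·4+1)(2·7+1) = 2025
Δ: 4! 10! 4! / 19! → 1/58198140
sum: t=0:+1/17418240 t=1:−1/622080 t=2:+1/230400 t=3:−1/622080 t=4:+1/17418240 = 1/806400
3j²(7 4 7; 0 0 0) = Δ·Π!·Σ² = 2268/230945  (sign -1)
sum: t=2:+1/87091200 t=3:−1/52254720 = -1/130636800
3j²(7 4 7; -5 -1 6) = Δ·Π!·Σ² = 88/20349  (sign +1)
combine: 4πI² = 2025·2268/230945·88/20349 = 116640/1356277
take √, sign -1: I = -0.08272650

-0.082726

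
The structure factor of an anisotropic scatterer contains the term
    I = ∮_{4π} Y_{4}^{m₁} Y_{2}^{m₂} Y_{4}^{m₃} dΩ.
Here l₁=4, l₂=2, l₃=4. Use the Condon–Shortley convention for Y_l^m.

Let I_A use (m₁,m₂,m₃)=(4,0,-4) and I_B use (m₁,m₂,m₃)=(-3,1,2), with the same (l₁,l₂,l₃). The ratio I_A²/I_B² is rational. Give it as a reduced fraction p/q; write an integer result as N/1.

112/75

Same 4,2,4: normalisation and zero-m 3j drop out of the ratio.
A: Δ: 2! 6! 2! / 11! → 1/13860; sum: t=0:+1/2880 = 1/2880; 3j²(4 2 4; 4 0 -4) = Δ·Π!·Σ² = 28/495  (sign +1)
B: Δ: 2! 6! 2! / 11! → 1/13860; sum: t=1:−1/1440 t=2:+1/240 = 1/288; 3j²(4 2 4; -3 1 2) = Δ·Π!·Σ² = 5/132  (sign +1)
I_A²/I_B² = (28/495)/(5/132) = 112/75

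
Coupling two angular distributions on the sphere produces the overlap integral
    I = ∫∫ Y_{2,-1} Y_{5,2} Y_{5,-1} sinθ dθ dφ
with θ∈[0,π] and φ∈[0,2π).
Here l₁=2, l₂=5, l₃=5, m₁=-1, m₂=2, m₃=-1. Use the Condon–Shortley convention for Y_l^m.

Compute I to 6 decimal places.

0.104819

Checks pass: Σm=0; 12 even; l₃=5∈[3,7].
(2·2+1)(2·5+1)(2·5+1) = 605
Δ: 2! 2! 8! / 13! → 1/38610
sum: t=0:+1/2880 t=1:−1/576 t=2:+1/2880 = -1/960
3j²(2 5 5; 0 0 0) = Δ·Π!·Σ² = 10/429  (sign +1)
sum: t=1:−1/2880 t=2:+1/1440 = 1/2880
3j²(2 5 5; -1 2 -1) = Δ·Π!·Σ² = 7/715  (sign +1)
combine: 4πI² = 605·10/429·7/715 = 70/507
take √, sign +1: I = 0.10481902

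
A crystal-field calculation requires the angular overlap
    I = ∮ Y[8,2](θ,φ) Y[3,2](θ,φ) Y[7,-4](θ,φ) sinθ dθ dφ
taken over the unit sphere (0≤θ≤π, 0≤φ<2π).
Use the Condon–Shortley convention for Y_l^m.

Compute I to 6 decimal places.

m-sum 0 ✓  L=18 even ✓  5≤7≤11 ✓
Π(2lᵢ+1) = 17×7×15 = 1785
triangle coeff Δ(8,3,7) = 1/5290740
Σ_t [1,3]: t=1:−1/7257600 t=2:+1/2073600 t=3:−1/7257600 = 1/4838400
(3j)²=252/20995 [(8 3 7; 0 0 0)], sign=-1
Σ_t [3,4]: t=3:−1/26127360 t=4:+1/174182400 = -17/522547200
(3j)²=935/62244 [(8 3 7; 2 2 -4)], sign=+1
⇒ 4πI² = 19635/61009
I = (-1)√(19635/61009/(4π)) = -0.16003448

-0.160034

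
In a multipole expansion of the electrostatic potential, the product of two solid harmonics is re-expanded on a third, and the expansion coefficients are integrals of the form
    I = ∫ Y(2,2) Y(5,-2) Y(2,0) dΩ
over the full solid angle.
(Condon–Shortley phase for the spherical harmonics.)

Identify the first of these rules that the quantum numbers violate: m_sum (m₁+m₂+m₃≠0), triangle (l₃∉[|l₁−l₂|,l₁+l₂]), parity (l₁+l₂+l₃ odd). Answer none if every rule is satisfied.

m₁+m₂+m₃ = 2 − 2 + 0 = 0  ✓
triangle: |2−5|=3 ≤ l₃=2 ≤ 2+5=7  ✗
parity: l₁+l₂+l₃ = 9 is odd

triangle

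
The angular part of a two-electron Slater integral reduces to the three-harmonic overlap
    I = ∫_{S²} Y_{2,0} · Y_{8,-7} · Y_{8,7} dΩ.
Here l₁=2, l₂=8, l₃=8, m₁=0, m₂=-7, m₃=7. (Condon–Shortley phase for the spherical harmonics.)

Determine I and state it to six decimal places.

0.165996

Checks pass: Σm=0; 18 even; l₃=8∈[6,10].
(2·2+1)(2·8+1)(2·8+1) = 1445
Δ: 2! 2! 14! / 19! → 1/348840
sum: t=0:+1/116121600 t=1:−1/25401600 t=2:+1/116121600 = -1/45158400
3j²(2 8 8; 0 0 0) = Δ·Π!·Σ² = 24/1615  (sign -1)
sum: t=0:+1/24908083200 t=1:−1/87178291200 = 1/34871316480
3j²(2 8 8; 0 -7 7) = Δ·Π!·Σ² = 125/7752  (sign -1)
combine: 4πI² = 1445·24/1615·125/7752 = 125/361
take √, sign +1: I = 0.16599556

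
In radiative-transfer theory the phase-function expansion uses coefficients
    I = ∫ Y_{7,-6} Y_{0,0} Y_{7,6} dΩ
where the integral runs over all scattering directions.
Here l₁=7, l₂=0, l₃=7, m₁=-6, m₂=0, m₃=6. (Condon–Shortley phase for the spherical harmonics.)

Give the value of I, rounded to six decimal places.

0.282095

Rules hold: Σm=0, L=14 even, 7≤7≤7.
N = 15·1·15 = 225
Δ = 0!·14!·0!/15! = 1/15
Racah Σ t=0..0: t=0:+1/25401600 = 1/25401600
⇒ 3j(7 0 7; 0 0 0)² = 1/15, sgn -1
Racah Σ t=0..0: t=0:+1/6227020800 = 1/6227020800
⇒ 3j(7 0 7; -6 0 6)² = 1/15, sgn -1
4πI² = N·(3j₀)²·(3jₘ)² = 1/1
I = +1·√(1/4π) = 0.28209479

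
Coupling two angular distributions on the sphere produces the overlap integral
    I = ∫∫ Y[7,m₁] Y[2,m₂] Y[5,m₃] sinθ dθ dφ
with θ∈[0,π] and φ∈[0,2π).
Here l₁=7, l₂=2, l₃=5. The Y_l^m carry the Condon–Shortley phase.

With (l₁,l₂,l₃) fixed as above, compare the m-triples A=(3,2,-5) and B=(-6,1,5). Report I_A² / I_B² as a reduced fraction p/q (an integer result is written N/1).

l's match ⇒ only the (l;m) 3-j factors differ between A and B.
A: triangle coeff Δ(7,2,5) = 1/15015; Σ_t [4,4]: t=4:+1/87091200 = 1/87091200; (3j)²=1/15015 [(7 2 5; 3 2 -5)], sign=+1
B: triangle coeff Δ(7,2,5) = 1/15015; Σ_t [3,3]: t=3:−1/21772800 = -1/21772800; (3j)²=2/105 [(7 2 5; -6 1 5)], sign=-1
I_A²/I_B² = (1/15015)/(2/105) = 1/286

1/286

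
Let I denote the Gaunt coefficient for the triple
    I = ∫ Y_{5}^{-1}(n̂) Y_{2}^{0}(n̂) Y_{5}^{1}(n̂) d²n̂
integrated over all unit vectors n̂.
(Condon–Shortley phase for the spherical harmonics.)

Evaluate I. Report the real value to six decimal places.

-0.145565

Checks pass: Σm=0; 12 even; l₃=5∈[3,7].
(2·5+1)(2·2+1)(2·5+1) = 605
Δ: 2! 8! 2! / 13! → 1/38610
sum: t=0:+1/2880 t=1:−1/576 t=2:+1/2880 = -1/960
3j²(5 2 5; 0 0 0) = Δ·Π!·Σ² = 10/429  (sign +1)
sum: t=0:+1/5760 t=1:−1/720 t=2:+1/2304 = -1/1280
3j²(5 2 5; -1 0 1) = Δ·Π!·Σ² = 27/1430  (sign -1)
combine: 4πI² = 605·10/429·27/1430 = 45/169
take √, sign -1: I = -0.14556534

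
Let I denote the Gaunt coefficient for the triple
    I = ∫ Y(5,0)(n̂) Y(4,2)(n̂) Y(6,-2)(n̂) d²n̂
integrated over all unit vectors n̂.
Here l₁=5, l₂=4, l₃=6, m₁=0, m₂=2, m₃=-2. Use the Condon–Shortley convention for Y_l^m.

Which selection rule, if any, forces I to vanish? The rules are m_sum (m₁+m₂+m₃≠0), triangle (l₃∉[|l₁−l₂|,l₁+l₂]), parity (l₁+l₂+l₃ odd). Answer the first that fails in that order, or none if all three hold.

azimuthal sum: 0 + 2 − 2 = 0  ✓
1 ≤ 6 ≤ 9 (triangle on l)  ✓
L = 5 + 4 + 6 = 15 (odd)  ✗

parity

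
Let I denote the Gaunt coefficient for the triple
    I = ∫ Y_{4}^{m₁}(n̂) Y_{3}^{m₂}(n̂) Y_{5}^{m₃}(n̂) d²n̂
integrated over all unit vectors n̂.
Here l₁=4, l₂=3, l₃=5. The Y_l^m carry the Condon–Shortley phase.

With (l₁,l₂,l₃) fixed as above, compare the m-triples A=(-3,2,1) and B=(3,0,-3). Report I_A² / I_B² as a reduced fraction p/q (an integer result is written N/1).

605/252

Same 4,3,5: normalisation and zero-m 3j drop out of the ratio.
A: Δ: 2! 6! 4! / 13! → 1/180180; sum: t=1:−1/17280 t=2:+1/1440 = 11/17280; 3j²(4 3 5; -3 2 1) = Δ·Π!·Σ² = 11/468  (sign +1)
B: Δ: 2! 6! 4! / 13! → 1/180180; sum: t=0:+1/1440 t=1:−1/2880 = 1/2880; 3j²(4 3 5; 3 0 -3) = Δ·Π!·Σ² = 7/715  (sign +1)
I_A²/I_B² = (11/468)/(7/715) = 605/252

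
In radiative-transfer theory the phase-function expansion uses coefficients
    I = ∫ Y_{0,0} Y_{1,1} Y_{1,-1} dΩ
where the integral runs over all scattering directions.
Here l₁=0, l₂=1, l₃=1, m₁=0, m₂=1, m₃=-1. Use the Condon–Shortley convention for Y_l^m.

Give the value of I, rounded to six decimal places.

m-sum 0 ✓  L=2 even ✓  1≤1≤1 ✓
Π(2lᵢ+1) = 1×3×3 = 9
triangle coeff Δ(0,1,1) = 1/3
Σ_t [0,0]: t=0:+1/1 = 1/1
(3j)²=1/3 [(0 1 1; 0 0 0)], sign=-1
Σ_t [0,0]: t=0:+1/2 = 1/2
(3j)²=1/3 [(0 1 1; 0 1 -1)], sign=+1
⇒ 4πI² = 1/1
I = (-1)√(1/1/(4π)) = -0.28209479

-0.282095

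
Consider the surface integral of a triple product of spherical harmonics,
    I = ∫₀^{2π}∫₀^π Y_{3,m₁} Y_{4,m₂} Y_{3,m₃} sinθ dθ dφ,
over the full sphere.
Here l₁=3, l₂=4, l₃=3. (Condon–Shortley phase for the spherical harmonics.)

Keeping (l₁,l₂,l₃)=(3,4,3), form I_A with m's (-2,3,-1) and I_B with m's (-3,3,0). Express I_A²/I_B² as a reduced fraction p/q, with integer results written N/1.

2/9

Shared (l₁,l₂,l₃)=(3,4,3): N and (l;000)² cancel in I_A²/I_B².
A: Δ = 4!·2!·4!/11! = 1/34650; Racah Σ t=3..4: t=3:−1/288 t=4:+1/144 = 1/288; ⇒ 3j(3 4 3; -2 3 -1)² = 1/99, sgn +1
B: Δ = 4!·2!·4!/11! = 1/34650; Racah Σ t=4..4: t=4:+1/288 = 1/288; ⇒ 3j(3 4 3; -3 3 0)² = 1/22, sgn -1
I_A²/I_B² = (1/99)/(1/22) = 2/9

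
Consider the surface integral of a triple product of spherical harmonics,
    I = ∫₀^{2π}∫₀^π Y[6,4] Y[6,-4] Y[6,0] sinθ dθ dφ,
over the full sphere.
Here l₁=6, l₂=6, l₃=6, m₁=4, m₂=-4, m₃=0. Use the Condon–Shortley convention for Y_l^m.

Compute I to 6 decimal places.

Checks pass: Σm=0; 18 even; l₃=6∈[0,12].
(2·6+1)(2·6+1)(2·6+1) = 2197
Δ: 6! 6! 6! / 19! → 1/325909584
sum: t=0:+1/373248000 t=1:−1/1728000 t=2:+1/110592 t=3:−1/46656 t=4:+1/110592 t=5:−1/1728000 t=6:+1/373248000 = -7/1555200
3j²(6 6 6; 0 0 0) = Δ·Π!·Σ² = 400/46189  (sign -1)
sum: t=0:+1/1658880 t=1:−1/1728000 t=2:+1/24883200 = 1/15552000
3j²(6 6 6; 4 -4 0) = Δ·Π!·Σ² = 16/46189  (sign +1)
combine: 4πI² = 2197·400/46189·16/46189 = 83200/12623809
take √, sign -1: I = -0.02290137

-0.022901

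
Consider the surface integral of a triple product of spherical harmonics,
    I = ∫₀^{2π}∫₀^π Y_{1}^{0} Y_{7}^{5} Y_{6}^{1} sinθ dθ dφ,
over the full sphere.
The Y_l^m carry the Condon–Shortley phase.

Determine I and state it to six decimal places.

0.000000

Σmᵢ = 6 ≠ 0, so the φ-integral vanishes; I = 0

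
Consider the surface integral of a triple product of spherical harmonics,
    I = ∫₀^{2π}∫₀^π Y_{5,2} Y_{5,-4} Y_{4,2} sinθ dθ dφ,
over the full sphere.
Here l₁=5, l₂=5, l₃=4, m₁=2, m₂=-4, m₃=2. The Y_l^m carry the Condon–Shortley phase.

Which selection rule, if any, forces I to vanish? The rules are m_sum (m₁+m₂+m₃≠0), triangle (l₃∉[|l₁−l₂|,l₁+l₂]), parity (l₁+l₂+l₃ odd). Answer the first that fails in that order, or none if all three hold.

none

Σmᵢ = 0  ✓
l₃∈[|l₁−l₂|,l₁+l₂]=[0,10], have l₃=4  ✓
Σlᵢ = 14 ⇒ even  ✓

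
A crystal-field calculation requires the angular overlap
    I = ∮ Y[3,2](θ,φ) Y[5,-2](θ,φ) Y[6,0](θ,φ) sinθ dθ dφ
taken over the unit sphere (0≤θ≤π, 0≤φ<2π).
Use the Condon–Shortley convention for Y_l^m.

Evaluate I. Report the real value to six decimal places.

-0.165130

m-sum 0 ✓  L=14 even ✓  2≤6≤8 ✓
Π(2lᵢ+1) = 7×11×13 = 1001
triangle coeff Δ(3,5,6) = 1/675675
Σ_t [0,2]: t=0:+1/8640 t=1:−1/2304 t=2:+1/8640 = -7/34560
(3j)²=7/429 [(3 5 6; 0 0 0)], sign=-1
Σ_t [0,1]: t=0:+1/8640 t=1:−1/34560 = 1/11520
(3j)²=3/143 [(3 5 6; 2 -2 0)], sign=+1
⇒ 4πI² = 49/143
I = (-1)√(49/143/(4π)) = -0.16512966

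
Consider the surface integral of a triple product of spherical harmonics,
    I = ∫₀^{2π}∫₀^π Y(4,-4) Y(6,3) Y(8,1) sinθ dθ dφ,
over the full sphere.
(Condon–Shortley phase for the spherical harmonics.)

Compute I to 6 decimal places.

Checks pass: Σm=0; 18 even; l₃=8∈[2,10].
(2·4+1)(2·6+1)(2·8+1) = 1989
Δ: 2! 6! 10! / 19! → 1/23279256
sum: t=0:+1/1658880 t=1:−1/518400 t=2:+1/1658880 = -1/1382400
3j²(4 6 8; 0 0 0) = Δ·Π!·Σ² = 504/46189  (sign -1)
sum: t=2:+1/43545600 = 1/43545600
3j²(4 6 8; -4 3 1) = Δ·Π!·Σ² = 168/46189  (sign -1)
combine: 4πI² = 1989·504/46189·168/46189 = 762048/9653501
take √, sign +1: I = 0.07925813

0.079258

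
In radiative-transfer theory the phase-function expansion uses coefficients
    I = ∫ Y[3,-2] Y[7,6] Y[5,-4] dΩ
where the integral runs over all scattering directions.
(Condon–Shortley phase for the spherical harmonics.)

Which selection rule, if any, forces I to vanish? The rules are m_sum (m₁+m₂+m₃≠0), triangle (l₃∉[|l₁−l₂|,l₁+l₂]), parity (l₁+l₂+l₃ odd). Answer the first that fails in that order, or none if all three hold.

Σmᵢ = 0  ✓
l₃∈[|l₁−l₂|,l₁+l₂]=[4,10], have l₃=5  ✓
Σlᵢ = 15 ⇒ odd  ✗

parity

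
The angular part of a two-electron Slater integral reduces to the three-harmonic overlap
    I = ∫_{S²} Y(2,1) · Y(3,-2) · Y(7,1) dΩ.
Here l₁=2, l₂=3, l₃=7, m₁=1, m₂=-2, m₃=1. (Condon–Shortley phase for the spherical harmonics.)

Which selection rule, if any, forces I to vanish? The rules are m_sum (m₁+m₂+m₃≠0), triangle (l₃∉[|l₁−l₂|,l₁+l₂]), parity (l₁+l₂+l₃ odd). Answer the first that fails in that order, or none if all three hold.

triangle

m₁+m₂+m₃ = 1 − 2 + 1 = 0  ✓
triangle: |2−3|=1 ≤ l₃=7 ≤ 2+3=5  ✗
parity: l₁+l₂+l₃ = 12 is even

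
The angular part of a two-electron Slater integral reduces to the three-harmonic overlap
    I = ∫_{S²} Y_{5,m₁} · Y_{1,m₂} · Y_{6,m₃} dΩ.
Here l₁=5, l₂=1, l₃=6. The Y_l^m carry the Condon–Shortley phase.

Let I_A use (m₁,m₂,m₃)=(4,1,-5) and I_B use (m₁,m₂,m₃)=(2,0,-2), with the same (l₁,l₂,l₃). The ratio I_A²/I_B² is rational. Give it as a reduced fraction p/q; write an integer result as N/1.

Shared (l₁,l₂,l₃)=(5,1,6): N and (l;000)² cancel in I_A²/I_B².
A: Δ = 0!·10!·2!/13! = 1/858; Racah Σ t=0..0: t=0:+1/725760 = 1/725760; ⇒ 3j(5 1 6; 4 1 -5)² = 5/78, sgn -1
B: Δ = 0!·10!·2!/13! = 1/858; Racah Σ t=0..0: t=0:+1/30240 = 1/30240; ⇒ 3j(5 1 6; 2 0 -2)² = 16/429, sgn +1
I_A²/I_B² = (5/78)/(16/429) = 55/32

55/32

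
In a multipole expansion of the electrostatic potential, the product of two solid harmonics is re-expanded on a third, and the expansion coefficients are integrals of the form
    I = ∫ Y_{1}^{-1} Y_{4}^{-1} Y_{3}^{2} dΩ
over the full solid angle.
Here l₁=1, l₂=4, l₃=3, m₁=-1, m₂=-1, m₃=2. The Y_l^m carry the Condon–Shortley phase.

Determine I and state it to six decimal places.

Checks pass: Σm=0; 8 even; l₃=3∈[3,5].
(2·1+1)(2·4+1)(2·3+1) = 189
Δ: 2! 0! 6! / 9! → 1/252
sum: t=1:−1/36 = -1/36
3j²(1 4 3; 0 0 0) = Δ·Π!·Σ² = 4/63  (sign +1)
sum: t=2:+1/240 = 1/240
3j²(1 4 3; -1 -1 2) = Δ·Π!·Σ² = 1/84  (sign -1)
combine: 4πI² = 189·4/63·1/84 = 1/7
take √, sign -1: I = -0.10662181

-0.106622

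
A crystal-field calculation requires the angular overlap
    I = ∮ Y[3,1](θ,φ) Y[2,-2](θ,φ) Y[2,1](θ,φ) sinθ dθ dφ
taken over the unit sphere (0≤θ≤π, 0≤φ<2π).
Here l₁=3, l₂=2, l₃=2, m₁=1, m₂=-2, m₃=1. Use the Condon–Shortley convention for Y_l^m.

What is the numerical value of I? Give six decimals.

0.000000

Σlᵢ=7 odd — θ-integrand is odd under cosθ→−cosθ; I=0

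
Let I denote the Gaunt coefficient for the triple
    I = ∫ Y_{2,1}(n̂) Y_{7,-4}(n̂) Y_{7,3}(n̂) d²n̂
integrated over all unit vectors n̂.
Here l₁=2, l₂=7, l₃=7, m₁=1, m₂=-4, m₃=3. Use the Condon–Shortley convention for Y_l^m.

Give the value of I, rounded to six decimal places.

Rules hold: Σm=0, L=16 even, 5≤7≤9.
N = 5·15·15 = 1125
Δ = 2!·2!·12!/17! = 1/185640
Racah Σ t=0..2: t=0:+1/2419200 t=1:−1/518400 t=2:+1/2419200 = -1/907200
⇒ 3j(2 7 7; 0 0 0)² = 56/3315, sgn +1
Racah Σ t=0..1: t=0:+1/4354560 t=1:−1/14515200 = 1/6220800
⇒ 3j(2 7 7; 1 -4 3)² = 77/4420, sgn +1
4πI² = N·(3j₀)²·(3jₘ)² = 16170/48841
I = +1·√(0.331074/4π) = 0.16231468

0.162315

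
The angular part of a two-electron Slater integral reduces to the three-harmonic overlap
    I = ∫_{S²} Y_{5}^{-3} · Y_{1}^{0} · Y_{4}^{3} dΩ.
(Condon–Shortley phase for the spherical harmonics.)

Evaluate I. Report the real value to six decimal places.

-0.196426

Rules hold: Σm=0, L=10 even, 4≤4≤6.
N = 11·3·9 = 297
Δ = 2!·8!·0!/11! = 1/495
Racah Σ t=1..1: t=1:−1/576 = -1/576
⇒ 3j(5 1 4; 0 0 0)² = 5/99, sgn -1
Racah Σ t=1..1: t=1:−1/5040 = -1/5040
⇒ 3j(5 1 4; -3 0 3)² = 16/495, sgn +1
4πI² = N·(3j₀)²·(3jₘ)² = 16/33
I = -1·√(0.484848/4π) = -0.19642560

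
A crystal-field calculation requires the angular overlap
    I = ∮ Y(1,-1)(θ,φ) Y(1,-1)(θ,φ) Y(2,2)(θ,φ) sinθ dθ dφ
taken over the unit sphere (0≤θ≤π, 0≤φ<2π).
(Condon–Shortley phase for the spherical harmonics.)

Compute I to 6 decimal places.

0.309019

m-sum 0 ✓  L=4 even ✓  0≤2≤2 ✓
Π(2lᵢ+1) = 3×3×5 = 45
triangle coeff Δ(1,1,2) = 1/30
Σ_t [0,0]: t=0:+1/1 = 1/1
(3j)²=2/15 [(1 1 2; 0 0 0)], sign=+1
Σ_t [0,0]: t=0:+1/4 = 1/4
(3j)²=1/5 [(1 1 2; -1 -1 2)], sign=+1
⇒ 4πI² = 6/5
I = (+1)√(6/5/(4π)) = 0.30901936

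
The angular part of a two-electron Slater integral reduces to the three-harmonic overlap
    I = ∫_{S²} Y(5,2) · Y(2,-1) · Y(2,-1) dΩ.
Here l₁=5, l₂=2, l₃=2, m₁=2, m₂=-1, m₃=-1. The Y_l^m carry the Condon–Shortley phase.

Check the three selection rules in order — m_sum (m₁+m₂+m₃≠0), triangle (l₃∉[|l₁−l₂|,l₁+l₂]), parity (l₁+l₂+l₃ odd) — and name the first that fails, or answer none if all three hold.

m₁+m₂+m₃ = 2 − 1 − 1 = 0  ✓
triangle: |5−2|=3 ≤ l₃=2 ≤ 5+2=7  ✗
parity: l₁+l₂+l₃ = 9 is odd

triangle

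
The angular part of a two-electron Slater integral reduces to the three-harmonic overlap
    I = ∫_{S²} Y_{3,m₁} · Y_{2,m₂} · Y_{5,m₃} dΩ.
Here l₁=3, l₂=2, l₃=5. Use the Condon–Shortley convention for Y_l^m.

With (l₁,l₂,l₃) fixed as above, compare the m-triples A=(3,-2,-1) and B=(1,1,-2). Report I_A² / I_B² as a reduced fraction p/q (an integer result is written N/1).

Same 3,2,5: normalisation and zero-m 3j drop out of the ratio.
A: Δ: 0! 6! 4! / 11! → 1/2310; sum: t=0:+1/17280 = 1/17280; 3j²(3 2 5; 3 -2 -1) = Δ·Π!·Σ² = 1/2310  (sign +1)
B: Δ: 0! 6! 4! / 11! → 1/2310; sum: t=0:+1/288 = 1/288; 3j²(3 2 5; 1 1 -2) = Δ·Π!·Σ² = 1/22  (sign -1)
I_A²/I_B² = (1/2310)/(1/22) = 1/105

1/105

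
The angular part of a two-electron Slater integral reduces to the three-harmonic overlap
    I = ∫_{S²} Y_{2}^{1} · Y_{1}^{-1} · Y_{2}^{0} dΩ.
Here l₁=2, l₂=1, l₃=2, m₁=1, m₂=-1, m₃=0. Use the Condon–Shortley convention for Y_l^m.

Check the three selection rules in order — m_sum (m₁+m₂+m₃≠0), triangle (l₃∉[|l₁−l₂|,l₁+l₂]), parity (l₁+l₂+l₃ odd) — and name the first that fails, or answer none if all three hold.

Σmᵢ = 0  ✓
l₃∈[|l₁−l₂|,l₁+l₂]=[1,3], have l₃=2  ✓
Σlᵢ = 5 ⇒ odd  ✗

parity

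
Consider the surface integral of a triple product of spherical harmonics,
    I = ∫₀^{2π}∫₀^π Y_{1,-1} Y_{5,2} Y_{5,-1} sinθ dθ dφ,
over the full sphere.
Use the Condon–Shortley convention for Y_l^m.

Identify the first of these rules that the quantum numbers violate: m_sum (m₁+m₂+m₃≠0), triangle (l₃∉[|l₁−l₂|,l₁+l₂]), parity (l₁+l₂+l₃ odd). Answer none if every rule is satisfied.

parity

azimuthal sum: -1 + 2 − 1 = 0  ✓
4 ≤ 5 ≤ 6 (triangle on l)  ✓
L = 1 + 5 + 5 = 11 (odd)  ✗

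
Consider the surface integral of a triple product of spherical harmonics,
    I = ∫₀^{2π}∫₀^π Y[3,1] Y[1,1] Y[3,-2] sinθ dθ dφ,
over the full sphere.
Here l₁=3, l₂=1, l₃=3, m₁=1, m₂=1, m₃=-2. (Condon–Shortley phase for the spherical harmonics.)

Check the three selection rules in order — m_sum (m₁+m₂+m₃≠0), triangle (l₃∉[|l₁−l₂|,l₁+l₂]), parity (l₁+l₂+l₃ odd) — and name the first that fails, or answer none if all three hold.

parity

m₁+m₂+m₃ = 1 + 1 − 2 = 0  ✓
triangle: |3−1|=2 ≤ l₃=3 ≤ 3+1=4  ✓
parity: l₁+l₂+l₃ = 7 is odd  ✗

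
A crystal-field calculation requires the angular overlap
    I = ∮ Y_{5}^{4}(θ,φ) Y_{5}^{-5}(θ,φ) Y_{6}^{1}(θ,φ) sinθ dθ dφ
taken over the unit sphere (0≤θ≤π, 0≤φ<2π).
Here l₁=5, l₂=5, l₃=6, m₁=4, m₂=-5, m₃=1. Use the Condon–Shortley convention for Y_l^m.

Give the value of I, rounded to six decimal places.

m-sum 0 ✓  L=16 even ✓  0≤6≤10 ✓
Π(2lᵢ+1) = 11×11×13 = 1573
triangle coeff Δ(5,5,6) = 1/28588560
Σ_t [0,4]: t=0:+1/345600 t=1:−1/13824 t=2:+1/5184 t=3:−1/13824 t=4:+1/345600 = 7/129600
(3j)²=80/7293 [(5 5 6; 0 0 0)], sign=+1
Σ_t [0,0]: t=0:+1/2073600 = 1/2073600
(3j)²=63/9724 [(5 5 6; 4 -5 1)], sign=-1
⇒ 4πI² = 420/3757
I = (-1)√(420/3757/(4π)) = -0.09431898

-0.094319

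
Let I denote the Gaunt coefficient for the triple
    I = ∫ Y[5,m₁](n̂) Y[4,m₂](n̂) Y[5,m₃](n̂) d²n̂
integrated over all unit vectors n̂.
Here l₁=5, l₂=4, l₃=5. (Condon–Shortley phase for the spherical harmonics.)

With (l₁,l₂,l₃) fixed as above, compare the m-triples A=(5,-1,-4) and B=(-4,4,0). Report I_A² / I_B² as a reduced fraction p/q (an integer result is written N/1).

2/1

Shared (l₁,l₂,l₃)=(5,4,5): N and (l;000)² cancel in I_A²/I_B².
A: Δ = 4!·6!·4!/15! = 1/3153150; Racah Σ t=0..0: t=0:+1/103680 = 1/103680; ⇒ 3j(5 4 5; 5 -1 -4)² = 4/143, sgn -1
B: Δ = 4!·6!·4!/15! = 1/3153150; Racah Σ t=4..4: t=4:+1/69120 = 1/69120; ⇒ 3j(5 4 5; -4 4 0)² = 2/143, sgn -1
I_A²/I_B² = (4/143)/(2/143) = 2/1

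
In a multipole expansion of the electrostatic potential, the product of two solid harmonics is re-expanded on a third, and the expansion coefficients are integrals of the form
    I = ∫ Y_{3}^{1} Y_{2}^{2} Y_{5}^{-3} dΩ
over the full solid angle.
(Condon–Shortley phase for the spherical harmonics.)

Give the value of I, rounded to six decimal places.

Rules hold: Σm=0, L=10 even, 1≤5≤5.
N = 7·5·11 = 385
Δ = 0!·6!·4!/11! = 1/2310
Racah Σ t=0..0: t=0:+1/144 = 1/144
⇒ 3j(3 2 5; 0 0 0)² = 10/231, sgn -1
Racah Σ t=0..0: t=0:+1/1152 = 1/1152
⇒ 3j(3 2 5; 1 2 -3)² = 1/33, sgn +1
4πI² = N·(3j₀)²·(3jₘ)² = 50/99
I = -1·√(0.505051/4π) = -0.20047604

-0.200476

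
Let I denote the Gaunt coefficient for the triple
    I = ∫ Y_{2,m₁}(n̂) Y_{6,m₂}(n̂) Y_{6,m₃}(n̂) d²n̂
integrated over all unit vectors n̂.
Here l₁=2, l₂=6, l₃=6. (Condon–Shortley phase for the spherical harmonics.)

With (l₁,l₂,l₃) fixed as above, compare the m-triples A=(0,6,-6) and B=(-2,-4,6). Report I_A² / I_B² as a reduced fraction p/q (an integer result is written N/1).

Shared (l₁,l₂,l₃)=(2,6,6): N and (l;000)² cancel in I_A²/I_B².
A: Δ = 2!·2!·10!/15! = 1/90090; Racah Σ t=2..2: t=2:+1/14515200 = 1/14515200; ⇒ 3j(2 6 6; 0 6 -6)² = 22/455, sgn +1
B: Δ = 2!·2!·10!/15! = 1/90090; Racah Σ t=2..2: t=2:+1/14515200 = 1/14515200; ⇒ 3j(2 6 6; -2 -4 6)² = 2/455, sgn +1
I_A²/I_B² = (22/455)/(2/455) = 11/1

11/1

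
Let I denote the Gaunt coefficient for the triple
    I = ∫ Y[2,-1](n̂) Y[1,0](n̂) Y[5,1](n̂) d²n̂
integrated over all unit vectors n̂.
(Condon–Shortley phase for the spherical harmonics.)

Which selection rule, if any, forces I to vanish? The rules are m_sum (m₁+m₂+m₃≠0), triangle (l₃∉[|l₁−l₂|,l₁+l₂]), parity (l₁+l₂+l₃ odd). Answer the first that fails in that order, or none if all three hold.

m₁+m₂+m₃ = -1 + 0 + 1 = 0  ✓
triangle: |2−1|=1 ≤ l₃=5 ≤ 2+1=3  ✗
parity: l₁+l₂+l₃ = 8 is even

triangle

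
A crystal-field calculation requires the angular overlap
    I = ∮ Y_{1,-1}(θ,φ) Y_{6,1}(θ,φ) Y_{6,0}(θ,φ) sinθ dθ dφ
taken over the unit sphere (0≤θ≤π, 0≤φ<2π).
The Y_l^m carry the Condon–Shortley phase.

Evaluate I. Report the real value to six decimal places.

l₁+l₂+l₃=13 is odd: 3j(l;000)=0 ⇒ I=0

0.000000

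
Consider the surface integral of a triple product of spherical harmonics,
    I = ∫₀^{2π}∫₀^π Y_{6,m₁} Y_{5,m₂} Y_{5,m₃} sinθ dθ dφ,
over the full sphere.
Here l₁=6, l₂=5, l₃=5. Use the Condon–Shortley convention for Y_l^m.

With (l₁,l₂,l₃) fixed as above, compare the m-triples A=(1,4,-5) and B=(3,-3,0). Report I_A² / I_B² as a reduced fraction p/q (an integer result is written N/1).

63/125

Shared (l₁,l₂,l₃)=(6,5,5): N and (l;000)² cancel in I_A²/I_B².
A: Δ = 6!·6!·4!/17! = 1/28588560; Racah Σ t=5..5: t=5:−1/2073600 = -1/2073600; ⇒ 3j(6 5 5; 1 4 -5)² = 63/9724, sgn -1
B: Δ = 6!·6!·4!/17! = 1/28588560; Racah Σ t=0..2: t=0:+1/103680 t=1:−1/34560 t=2:+1/138240 = -1/82944; ⇒ 3j(6 5 5; 3 -3 0)² = 125/9724, sgn +1
I_A²/I_B² = (63/9724)/(125/9724) = 63/125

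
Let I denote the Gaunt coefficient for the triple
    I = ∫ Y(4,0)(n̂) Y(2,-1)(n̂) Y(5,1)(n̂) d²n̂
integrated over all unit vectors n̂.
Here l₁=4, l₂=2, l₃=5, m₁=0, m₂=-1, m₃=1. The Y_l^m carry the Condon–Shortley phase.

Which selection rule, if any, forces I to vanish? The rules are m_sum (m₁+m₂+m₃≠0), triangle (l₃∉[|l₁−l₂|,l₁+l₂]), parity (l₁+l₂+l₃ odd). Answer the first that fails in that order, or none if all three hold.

azimuthal sum: 0 − 1 + 1 = 0  ✓
2 ≤ 5 ≤ 6 (triangle on l)  ✓
L = 4 + 2 + 5 = 11 (odd)  ✗

parity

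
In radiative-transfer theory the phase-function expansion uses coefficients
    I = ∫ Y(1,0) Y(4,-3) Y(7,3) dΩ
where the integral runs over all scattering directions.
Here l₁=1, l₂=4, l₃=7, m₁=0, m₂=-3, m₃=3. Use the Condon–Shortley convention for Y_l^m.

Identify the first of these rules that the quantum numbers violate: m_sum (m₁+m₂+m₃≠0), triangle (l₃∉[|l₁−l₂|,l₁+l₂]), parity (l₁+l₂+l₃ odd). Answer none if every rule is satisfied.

azimuthal sum: 0 − 3 + 3 = 0  ✓
3 ≤ 7 ≤ 5 (triangle on l)  ✗
L = 1 + 4 + 7 = 12 (even)

triangle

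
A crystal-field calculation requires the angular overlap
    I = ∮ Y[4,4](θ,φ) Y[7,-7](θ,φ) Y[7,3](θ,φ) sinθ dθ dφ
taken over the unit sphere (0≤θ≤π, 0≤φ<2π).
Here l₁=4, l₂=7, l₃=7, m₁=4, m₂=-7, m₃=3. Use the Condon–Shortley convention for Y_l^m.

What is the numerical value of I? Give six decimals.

-0.043650

Checks pass: Σm=0; 18 even; l₃=7∈[3,11].
(2·4+1)(2·7+1)(2·7+1) = 2025
Δ: 4! 4! 10! / 19! → 1/58198140
sum: t=0:+1/17418240 t=1:−1/622080 t=2:+1/230400 t=3:−1/622080 t=4:+1/17418240 = 1/806400
3j²(4 7 7; 0 0 0) = Δ·Π!·Σ² = 2268/230945  (sign -1)
sum: t=0:+1/2090188800 = 1/2090188800
3j²(4 7 7; 4 -7 3) = Δ·Π!·Σ² = 7/5814  (sign +1)
combine: 4πI² = 2025·2268/230945·7/5814 = 357210/14919047
take √, sign -1: I = -0.04365021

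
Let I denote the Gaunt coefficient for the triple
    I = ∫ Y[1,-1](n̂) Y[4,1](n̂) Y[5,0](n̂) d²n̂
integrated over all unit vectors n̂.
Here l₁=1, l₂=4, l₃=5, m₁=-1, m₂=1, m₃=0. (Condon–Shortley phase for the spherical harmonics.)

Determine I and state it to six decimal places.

0.155288

Rules hold: Σm=0, L=10 even, 3≤5≤5.
N = 3·9·11 = 297
Δ = 0!·2!·8!/11! = 1/495
Racah Σ t=0..0: t=0:+1/576 = 1/576
⇒ 3j(1 4 5; 0 0 0)² = 5/99, sgn -1
Racah Σ t=0..0: t=0:+1/1440 = 1/1440
⇒ 3j(1 4 5; -1 1 0)² = 2/99, sgn -1
4πI² = N·(3j₀)²·(3jₘ)² = 10/33
I = +1·√(0.30303/4π) = 0.15528807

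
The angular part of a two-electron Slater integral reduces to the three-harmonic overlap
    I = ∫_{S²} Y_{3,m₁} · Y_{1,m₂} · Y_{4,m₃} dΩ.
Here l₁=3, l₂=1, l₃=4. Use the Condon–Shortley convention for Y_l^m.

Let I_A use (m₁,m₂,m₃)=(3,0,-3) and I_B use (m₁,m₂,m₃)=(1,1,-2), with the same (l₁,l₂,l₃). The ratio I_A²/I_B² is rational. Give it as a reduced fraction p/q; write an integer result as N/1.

7/15

l's match ⇒ only the (l;m) 3-j factors differ between A and B.
A: triangle coeff Δ(3,1,4) = 1/252; Σ_t [0,0]: t=0:+1/720 = 1/720; (3j)²=1/36 [(3 1 4; 3 0 -3)], sign=-1
B: triangle coeff Δ(3,1,4) = 1/252; Σ_t [0,0]: t=0:+1/96 = 1/96; (3j)²=5/84 [(3 1 4; 1 1 -2)], sign=+1
I_A²/I_B² = (1/36)/(5/84) = 7/15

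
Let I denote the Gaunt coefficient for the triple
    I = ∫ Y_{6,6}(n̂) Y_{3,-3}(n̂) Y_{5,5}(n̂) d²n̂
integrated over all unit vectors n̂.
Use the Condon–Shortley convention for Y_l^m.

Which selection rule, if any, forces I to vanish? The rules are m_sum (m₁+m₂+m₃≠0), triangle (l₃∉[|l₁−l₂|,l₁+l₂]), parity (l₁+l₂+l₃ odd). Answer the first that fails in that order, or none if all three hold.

Σmᵢ = 8  ✗
l₃∈[|l₁−l₂|,l₁+l₂]=[3,9], have l₃=5
Σlᵢ = 14 ⇒ even

m_sum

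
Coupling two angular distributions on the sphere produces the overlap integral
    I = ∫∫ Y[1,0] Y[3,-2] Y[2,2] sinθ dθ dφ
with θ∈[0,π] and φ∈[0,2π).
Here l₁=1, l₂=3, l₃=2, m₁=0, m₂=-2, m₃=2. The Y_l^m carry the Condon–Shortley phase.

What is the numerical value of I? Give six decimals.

0.184674

Rules hold: Σm=0, L=6 even, 2≤2≤4.
N = 3·7·5 = 105
Δ = 2!·0!·4!/7! = 1/105
Racah Σ t=1..1: t=1:−1/4 = -1/4
⇒ 3j(1 3 2; 0 0 0)² = 3/35, sgn -1
Racah Σ t=1..1: t=1:−1/24 = -1/24
⇒ 3j(1 3 2; 0 -2 2)² = 1/21, sgn -1
4πI² = N·(3j₀)²·(3jₘ)² = 3/7
I = +1·√(0.428571/4π) = 0.18467439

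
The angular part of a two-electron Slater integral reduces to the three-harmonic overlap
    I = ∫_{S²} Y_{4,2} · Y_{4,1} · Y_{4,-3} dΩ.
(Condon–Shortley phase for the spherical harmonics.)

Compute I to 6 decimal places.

Rules hold: Σm=0, L=12 even, 0≤4≤8.
N = 9·9·9 = 729
Δ = 4!·4!·4!/13! = 1/450450
Racah Σ t=0..4: t=0:+1/13824 t=1:−1/216 t=2:+1/64 t=3:−1/216 t=4:+1/13824 = 5/768
⇒ 3j(4 4 4; 0 0 0)² = 18/1001, sgn +1
Racah Σ t=1..2: t=1:−1/864 t=2:+1/576 = 1/1728
⇒ 3j(4 4 4; 2 1 -3)² = 5/1287, sgn -1
4πI² = N·(3j₀)²·(3jₘ)² = 7290/143143
I = -1·√(0.0509281/4π) = -0.06366105

-0.063661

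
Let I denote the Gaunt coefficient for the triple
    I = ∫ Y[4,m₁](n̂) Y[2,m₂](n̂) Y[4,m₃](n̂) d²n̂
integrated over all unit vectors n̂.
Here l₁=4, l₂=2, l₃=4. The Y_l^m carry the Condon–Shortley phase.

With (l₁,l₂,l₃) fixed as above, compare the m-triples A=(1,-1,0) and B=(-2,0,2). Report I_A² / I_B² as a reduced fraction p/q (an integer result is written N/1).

Same 4,2,4: normalisation and zero-m 3j drop out of the ratio.
A: Δ: 2! 6! 2! / 11! → 1/13860; sum: t=0:+1/72 t=1:−1/96 = 1/288; 3j²(4 2 4; 1 -1 0) = Δ·Π!·Σ² = 1/462  (sign +1)
B: Δ: 2! 6! 2! / 11! → 1/13860; sum: t=0:+1/2880 t=1:−1/120 t=2:+1/192 = -1/360; 3j²(4 2 4; -2 0 2) = Δ·Π!·Σ² = 16/3465  (sign -1)
I_A²/I_B² = (1/462)/(16/3465) = 15/32

15/32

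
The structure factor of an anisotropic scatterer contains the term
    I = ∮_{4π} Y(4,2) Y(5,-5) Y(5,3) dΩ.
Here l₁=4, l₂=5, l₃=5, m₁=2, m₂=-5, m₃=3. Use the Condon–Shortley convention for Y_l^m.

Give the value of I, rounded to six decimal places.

-0.184127

Checks pass: Σm=0; 14 even; l₃=5∈[1,9].
(2·4+1)(2·5+1)(2·5+1) = 1089
Δ: 4! 4! 6! / 15! → 1/3153150
sum: t=0:+1/69120 t=1:−1/1728 t=2:+1/576 t=3:−1/1728 t=4:+1/69120 = 7/11520
3j²(4 5 5; 0 0 0) = Δ·Π!·Σ² = 2/143  (sign -1)
sum: t=0:+1/69120 = 1/69120
3j²(4 5 5; 2 -5 3) = Δ·Π!·Σ² = 4/143  (sign +1)
combine: 4πI² = 1089·2/143·4/143 = 72/169
take √, sign -1: I = -0.18412721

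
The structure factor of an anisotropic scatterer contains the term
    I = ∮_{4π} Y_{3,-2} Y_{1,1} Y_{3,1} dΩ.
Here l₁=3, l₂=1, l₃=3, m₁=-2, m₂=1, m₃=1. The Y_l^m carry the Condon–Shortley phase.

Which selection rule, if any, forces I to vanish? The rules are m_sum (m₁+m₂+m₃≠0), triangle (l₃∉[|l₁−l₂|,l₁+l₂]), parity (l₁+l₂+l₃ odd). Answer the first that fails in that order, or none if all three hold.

azimuthal sum: -2 + 1 + 1 = 0  ✓
2 ≤ 3 ≤ 4 (triangle on l)  ✓
L = 3 + 1 + 3 = 7 (odd)  ✗

parity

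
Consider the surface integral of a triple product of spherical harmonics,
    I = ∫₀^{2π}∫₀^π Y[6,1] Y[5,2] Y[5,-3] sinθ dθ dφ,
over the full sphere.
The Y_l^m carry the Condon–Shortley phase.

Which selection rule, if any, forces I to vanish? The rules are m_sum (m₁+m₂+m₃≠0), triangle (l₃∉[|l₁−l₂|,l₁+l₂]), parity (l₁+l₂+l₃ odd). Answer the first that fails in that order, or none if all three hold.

none

m₁+m₂+m₃ = 1 + 2 − 3 = 0  ✓
triangle: |6−5|=1 ≤ l₃=5 ≤ 6+5=11  ✓
parity: l₁+l₂+l₃ = 16 is even  ✓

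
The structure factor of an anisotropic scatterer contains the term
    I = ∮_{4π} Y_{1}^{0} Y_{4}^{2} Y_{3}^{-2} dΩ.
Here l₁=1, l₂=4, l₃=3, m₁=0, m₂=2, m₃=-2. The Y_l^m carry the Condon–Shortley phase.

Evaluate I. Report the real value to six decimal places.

0.213244

m-sum 0 ✓  L=8 even ✓  3≤3≤5 ✓
Π(2lᵢ+1) = 3×9×7 = 189
triangle coeff Δ(1,4,3) = 1/252
Σ_t [1,1]: t=1:−1/36 = -1/36
(3j)²=4/63 [(1 4 3; 0 0 0)], sign=+1
Σ_t [1,1]: t=1:−1/120 = -1/120
(3j)²=1/21 [(1 4 3; 0 2 -2)], sign=+1
⇒ 4πI² = 4/7
I = (+1)√(4/7/(4π)) = 0.21324362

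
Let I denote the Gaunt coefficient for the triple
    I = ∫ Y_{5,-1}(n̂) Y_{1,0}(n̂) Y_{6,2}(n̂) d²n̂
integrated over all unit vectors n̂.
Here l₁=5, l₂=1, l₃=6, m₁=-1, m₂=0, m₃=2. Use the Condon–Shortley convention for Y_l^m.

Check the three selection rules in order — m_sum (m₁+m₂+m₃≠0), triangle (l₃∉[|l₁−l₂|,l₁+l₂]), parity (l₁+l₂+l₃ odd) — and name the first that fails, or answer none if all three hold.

azimuthal sum: -1 + 0 + 2 = 1  ✗
4 ≤ 6 ≤ 6 (triangle on l)
L = 5 + 1 + 6 = 12 (even)

m_sum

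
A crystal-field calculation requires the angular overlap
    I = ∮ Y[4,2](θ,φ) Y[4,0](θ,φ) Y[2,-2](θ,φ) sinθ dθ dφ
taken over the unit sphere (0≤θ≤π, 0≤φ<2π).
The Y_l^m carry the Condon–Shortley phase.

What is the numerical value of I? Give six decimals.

m-sum 0 ✓  L=10 even ✓  0≤2≤8 ✓
Π(2lᵢ+1) = 9×9×5 = 405
triangle coeff Δ(4,4,2) = 1/13860
Σ_t [2,4]: t=2:+1/192 t=3:−1/36 t=4:+1/192 = -5/288
(3j)²=20/693 [(4 4 2; 0 0 0)], sign=-1
Σ_t [2,2]: t=2:+1/192 = 1/192
(3j)²=3/77 [(4 4 2; 2 0 -2)], sign=+1
⇒ 4πI² = 2700/5929
I = (-1)√(2700/5929/(4π)) = -0.19036462

-0.190365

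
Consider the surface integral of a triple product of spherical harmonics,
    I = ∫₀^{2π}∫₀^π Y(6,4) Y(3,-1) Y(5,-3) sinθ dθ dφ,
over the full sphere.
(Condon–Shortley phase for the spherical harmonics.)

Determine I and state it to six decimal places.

Rules hold: Σm=0, L=14 even, 3≤5≤9.
N = 13·7·11 = 1001
Δ = 4!·8!·2!/15! = 1/675675
Racah Σ t=1..3: t=1:−1/8640 t=2:+1/2304 t=3:−1/8640 = 7/34560
⇒ 3j(6 3 5; 0 0 0)² = 7/429, sgn -1
Racah Σ t=0..2: t=0:+1/69120 t=1:−1/30240 t=2:+1/322560 = -1/64512
⇒ 3j(6 3 5; 4 -1 -3)² = 10/1001, sgn -1
4πI² = N·(3j₀)²·(3jₘ)² = 70/429
I = +1·√(0.16317/4π) = 0.11395029

0.113950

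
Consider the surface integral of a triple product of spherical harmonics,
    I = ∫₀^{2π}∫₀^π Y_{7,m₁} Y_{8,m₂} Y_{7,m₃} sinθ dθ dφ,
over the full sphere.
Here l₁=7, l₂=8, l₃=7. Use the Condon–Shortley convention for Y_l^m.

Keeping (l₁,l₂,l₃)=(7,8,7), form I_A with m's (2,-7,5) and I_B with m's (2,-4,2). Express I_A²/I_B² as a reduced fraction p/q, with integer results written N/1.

Same 7,8,7: normalisation and zero-m 3j drop out of the ratio.
A: Δ: 8! 6! 8! / 23! → 1/22086194130; sum: t=0:+1/24385536000 t=1:−1/9754214400 = -1/16257024000; 3j²(7 8 7; 2 -7 5) = Δ·Π!·Σ² = 486/52003  (sign -1)
B: Δ: 8! 6! 8! / 23! → 1/22086194130; sum: t=0:+1/2786918400 t=1:−1/174182400 t=2:+1/74649600 t=3:−1/174182400 t=4:+1/2786918400 = 11/4180377600; 3j²(7 8 7; 2 -4 2) = Δ·Π!·Σ² = 660/96577  (sign -1)
I_A²/I_B² = (486/52003)/(660/96577) = 1053/770

1053/770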